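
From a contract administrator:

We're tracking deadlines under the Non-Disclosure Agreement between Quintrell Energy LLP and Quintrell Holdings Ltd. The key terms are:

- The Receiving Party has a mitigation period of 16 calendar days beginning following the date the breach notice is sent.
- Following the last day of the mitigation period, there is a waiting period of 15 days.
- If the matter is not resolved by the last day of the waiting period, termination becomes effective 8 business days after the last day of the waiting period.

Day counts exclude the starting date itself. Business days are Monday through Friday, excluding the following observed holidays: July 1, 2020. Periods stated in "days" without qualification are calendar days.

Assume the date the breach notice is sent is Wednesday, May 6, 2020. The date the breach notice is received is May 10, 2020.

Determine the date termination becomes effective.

June 17, 2020

The last day of the mitigation period: May 6, 2020 + 16 days = May 22, 2020.
Adding 15 calendar days to May 22, 2020 gives June 6, 2020, which is the last day of the waiting period.
From Saturday, June 6, 2020, 8 business days (Jun 8, Jun 9, Jun 10, Jun 11, Jun 12, Jun 15, Jun 16, Jun 17, skipping weekends) brings us to Wednesday, June 17, 2020, which is the date termination becomes effective.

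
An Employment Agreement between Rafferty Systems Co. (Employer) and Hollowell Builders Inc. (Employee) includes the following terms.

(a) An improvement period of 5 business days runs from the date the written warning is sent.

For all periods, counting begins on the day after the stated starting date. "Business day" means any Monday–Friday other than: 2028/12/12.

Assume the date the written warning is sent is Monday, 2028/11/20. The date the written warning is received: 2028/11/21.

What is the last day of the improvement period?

From Monday, 2028/11/20, 5 business days (Nov 21, Nov 22, Nov 23, Nov 24, Nov 27, skipping weekends) brings us to Monday, 2028/11/27, which is the last day of the improvement period.

2028/11/27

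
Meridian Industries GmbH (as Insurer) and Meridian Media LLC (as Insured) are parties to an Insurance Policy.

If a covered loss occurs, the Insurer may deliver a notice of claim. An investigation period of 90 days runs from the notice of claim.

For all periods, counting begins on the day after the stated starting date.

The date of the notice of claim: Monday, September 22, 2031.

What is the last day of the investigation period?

December 21, 2031

The last day of the investigation period: September 22, 2031 + 90 days = December 21, 2031.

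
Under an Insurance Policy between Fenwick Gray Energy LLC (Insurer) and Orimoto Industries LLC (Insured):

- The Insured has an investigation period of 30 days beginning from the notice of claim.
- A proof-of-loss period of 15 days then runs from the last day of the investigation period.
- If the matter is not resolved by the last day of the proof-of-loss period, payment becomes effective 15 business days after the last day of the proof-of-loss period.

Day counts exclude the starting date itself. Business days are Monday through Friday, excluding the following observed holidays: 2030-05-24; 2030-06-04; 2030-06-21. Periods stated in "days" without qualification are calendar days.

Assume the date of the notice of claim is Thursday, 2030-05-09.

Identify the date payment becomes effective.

The last day of the investigation period: 30 calendar days after 2030-05-09 is 2030-06-08.
The last day of the proof-of-loss period: 15 calendar days after 2030-06-08 is 2030-06-23.
The date payment becomes effective: 15 business days after Sunday, 2030-06-23, skipping weekends — Jun 24, Jun 25, Jun 26, Jun 27, …, Jul 10, Jul 11, Jul 12 — lands on Friday, 2030-07-12.

2030-07-12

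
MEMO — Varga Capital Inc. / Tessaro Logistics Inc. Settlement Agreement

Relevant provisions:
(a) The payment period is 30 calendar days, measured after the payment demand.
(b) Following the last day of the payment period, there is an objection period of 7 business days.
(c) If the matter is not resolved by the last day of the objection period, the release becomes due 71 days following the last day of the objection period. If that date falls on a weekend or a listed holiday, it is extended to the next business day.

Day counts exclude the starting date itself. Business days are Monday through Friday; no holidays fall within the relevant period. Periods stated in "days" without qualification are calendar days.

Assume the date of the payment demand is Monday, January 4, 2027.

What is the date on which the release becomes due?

April 26, 2027

The last day of the payment period: January 4, 2027 + 30 days = February 3, 2027.
The last day of the objection period: 7 business days after Wednesday, February 3, 2027, skipping weekends — Feb 4, Feb 5, Feb 8, Feb 9, Feb 10, Feb 11, Feb 12 — lands on Friday, February 12, 2027.
Adding 71 calendar days to February 12, 2027 gives April 24, 2027, which is the date on which the release becomes due. That falls on a Saturday, so it rolls to the next business day, Monday, April 26, 2027.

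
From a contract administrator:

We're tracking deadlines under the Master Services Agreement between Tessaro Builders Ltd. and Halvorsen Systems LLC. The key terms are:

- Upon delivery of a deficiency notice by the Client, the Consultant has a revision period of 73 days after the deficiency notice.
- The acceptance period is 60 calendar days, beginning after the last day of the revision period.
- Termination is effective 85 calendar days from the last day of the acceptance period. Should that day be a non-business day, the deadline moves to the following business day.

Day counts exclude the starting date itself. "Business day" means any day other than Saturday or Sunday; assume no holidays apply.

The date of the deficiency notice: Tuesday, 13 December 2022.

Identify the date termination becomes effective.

The last day of the revision period: 13 December 2022 + 73 days = 24 February 2023.
Adding 60 calendar days to 24 February 2023 gives 25 April 2023, which is the last day of the acceptance period.
The date termination becomes effective: 25 April 2023 + 85 days = 19 July 2023. 19 July 2023 is a Wednesday, so no roll-forward applies.

19 July 2023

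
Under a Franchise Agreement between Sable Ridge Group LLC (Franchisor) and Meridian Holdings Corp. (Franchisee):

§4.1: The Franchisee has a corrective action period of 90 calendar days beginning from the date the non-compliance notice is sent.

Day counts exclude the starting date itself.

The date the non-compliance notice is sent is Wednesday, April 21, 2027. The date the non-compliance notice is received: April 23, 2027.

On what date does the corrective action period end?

The last day of the corrective action period: April 21, 2027 + 90 days = July 20, 2027.

July 20, 2027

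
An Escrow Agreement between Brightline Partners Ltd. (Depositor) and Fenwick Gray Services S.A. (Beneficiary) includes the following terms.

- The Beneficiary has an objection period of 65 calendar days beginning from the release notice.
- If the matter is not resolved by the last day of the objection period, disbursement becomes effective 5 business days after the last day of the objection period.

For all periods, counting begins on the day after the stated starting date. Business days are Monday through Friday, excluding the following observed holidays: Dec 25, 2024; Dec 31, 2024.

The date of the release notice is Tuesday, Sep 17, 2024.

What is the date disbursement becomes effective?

Nov 28, 2024

The last day of the objection period: Sep 17, 2024 + 65 days = Nov 21, 2024.
The date disbursement becomes effective: counting 5 business days from Thursday, Nov 21, 2024 (Nov 22, Nov 25, Nov 26, Nov 27, Nov 28, skipping weekends) reaches Thursday, Nov 28, 2024.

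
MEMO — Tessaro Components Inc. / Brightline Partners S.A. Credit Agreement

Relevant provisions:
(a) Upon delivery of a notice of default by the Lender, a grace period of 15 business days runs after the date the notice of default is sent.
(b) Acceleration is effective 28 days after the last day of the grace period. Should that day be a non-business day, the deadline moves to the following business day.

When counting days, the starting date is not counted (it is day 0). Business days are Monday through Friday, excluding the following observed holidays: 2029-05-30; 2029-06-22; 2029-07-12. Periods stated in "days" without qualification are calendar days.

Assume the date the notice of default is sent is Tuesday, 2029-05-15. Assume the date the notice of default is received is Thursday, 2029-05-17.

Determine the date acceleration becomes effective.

2029-07-04

From Tuesday, 2029-05-15, 15 business days (May 16, May 17, May 18, May 21, …, Jun 4, Jun 5, Jun 6, skipping weekends and the listed holiday on May 30) brings us to Wednesday, 2029-06-06, which is the last day of the grace period.
The date acceleration becomes effective: 28 calendar days after 2029-06-06 is 2029-07-04. 2029-07-04 is a Wednesday and is not a listed holiday, so no roll-forward applies.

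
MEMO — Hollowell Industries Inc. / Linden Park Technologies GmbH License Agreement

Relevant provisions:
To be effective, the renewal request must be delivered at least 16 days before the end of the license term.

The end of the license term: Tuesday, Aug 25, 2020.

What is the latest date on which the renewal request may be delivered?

Aug 9, 2020

Counting back 16 calendar days from Aug 25, 2020 gives Aug 9, 2020.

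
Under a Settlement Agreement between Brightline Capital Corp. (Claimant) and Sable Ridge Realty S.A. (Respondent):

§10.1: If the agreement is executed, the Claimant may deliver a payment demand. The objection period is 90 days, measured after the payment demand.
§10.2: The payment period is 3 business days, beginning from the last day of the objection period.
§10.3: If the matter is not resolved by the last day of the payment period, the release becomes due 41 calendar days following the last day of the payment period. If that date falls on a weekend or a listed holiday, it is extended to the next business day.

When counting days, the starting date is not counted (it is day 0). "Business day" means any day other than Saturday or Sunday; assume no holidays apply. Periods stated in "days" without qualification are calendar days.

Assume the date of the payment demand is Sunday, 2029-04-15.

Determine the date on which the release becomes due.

2029-08-28

The last day of the objection period: 2029-04-15 + 90 days = 2029-07-14.
The last day of the payment period: counting 3 business days from Saturday, 2029-07-14 (Jul 16, Jul 17, Jul 18, skipping weekends) reaches Wednesday, 2029-07-18.
The date on which the release becomes due: 41 calendar days after 2029-07-18 is 2029-08-28. 2029-08-28 is a Tuesday, so no roll-forward applies.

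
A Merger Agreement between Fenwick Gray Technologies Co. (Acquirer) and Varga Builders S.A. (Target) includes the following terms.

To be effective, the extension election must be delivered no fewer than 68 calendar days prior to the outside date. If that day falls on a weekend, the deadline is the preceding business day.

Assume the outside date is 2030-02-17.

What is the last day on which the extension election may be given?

2030-02-17 minus 68 days is 2029-12-11. That is a Tuesday, so no adjustment is needed.

2029-12-11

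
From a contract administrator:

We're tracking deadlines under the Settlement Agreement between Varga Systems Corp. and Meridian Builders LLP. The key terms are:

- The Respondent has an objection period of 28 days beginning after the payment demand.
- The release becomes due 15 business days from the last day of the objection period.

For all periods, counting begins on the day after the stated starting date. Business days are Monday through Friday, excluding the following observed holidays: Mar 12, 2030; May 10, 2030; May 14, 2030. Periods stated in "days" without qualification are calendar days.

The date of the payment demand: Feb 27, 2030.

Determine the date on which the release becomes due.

The last day of the objection period: 28 calendar days after Feb 27, 2030 is Mar 27, 2030.
From Wednesday, Mar 27, 2030, 15 business days (Mar 28, Mar 29, Apr 1, Apr 2, …, Apr 15, Apr 16, Apr 17, skipping weekends) brings us to Wednesday, Apr 17, 2030, which is the date on which the release becomes due.

Apr 17, 2030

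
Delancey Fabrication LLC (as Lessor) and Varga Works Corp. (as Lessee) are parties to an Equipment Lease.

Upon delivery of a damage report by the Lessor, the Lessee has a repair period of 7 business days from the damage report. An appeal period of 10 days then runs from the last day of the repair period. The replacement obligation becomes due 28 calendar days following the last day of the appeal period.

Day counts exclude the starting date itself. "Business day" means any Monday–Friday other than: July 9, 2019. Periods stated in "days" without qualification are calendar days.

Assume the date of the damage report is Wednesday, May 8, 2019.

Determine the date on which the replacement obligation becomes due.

June 24, 2019

The last day of the repair period: 7 business days after Wednesday, May 8, 2019, skipping weekends — May 9, May 10, May 13, May 14, May 15, May 16, May 17 — lands on Friday, May 17, 2019.
Adding 10 calendar days to May 17, 2019 gives May 27, 2019, which is the last day of the appeal period.
The date on which the replacement obligation becomes due: 28 calendar days after May 27, 2019 is June 24, 2019.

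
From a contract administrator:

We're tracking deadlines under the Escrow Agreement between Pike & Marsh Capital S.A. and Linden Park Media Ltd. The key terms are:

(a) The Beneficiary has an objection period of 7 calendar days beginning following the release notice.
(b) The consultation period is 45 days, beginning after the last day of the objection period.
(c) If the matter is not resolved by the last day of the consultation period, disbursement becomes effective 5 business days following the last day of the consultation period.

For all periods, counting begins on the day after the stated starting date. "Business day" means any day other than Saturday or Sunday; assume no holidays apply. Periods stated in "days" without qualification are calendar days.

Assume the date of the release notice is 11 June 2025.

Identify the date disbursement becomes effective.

8 August 2025

The last day of the objection period: 7 calendar days after 11 June 2025 is 18 June 2025.
Adding 45 calendar days to 18 June 2025 gives 2 August 2025, which is the last day of the consultation period.
The date disbursement becomes effective: 5 business days after Saturday, 2 August 2025, skipping weekends — Aug 4, Aug 5, Aug 6, Aug 7, Aug 8 — lands on Friday, 8 August 2025.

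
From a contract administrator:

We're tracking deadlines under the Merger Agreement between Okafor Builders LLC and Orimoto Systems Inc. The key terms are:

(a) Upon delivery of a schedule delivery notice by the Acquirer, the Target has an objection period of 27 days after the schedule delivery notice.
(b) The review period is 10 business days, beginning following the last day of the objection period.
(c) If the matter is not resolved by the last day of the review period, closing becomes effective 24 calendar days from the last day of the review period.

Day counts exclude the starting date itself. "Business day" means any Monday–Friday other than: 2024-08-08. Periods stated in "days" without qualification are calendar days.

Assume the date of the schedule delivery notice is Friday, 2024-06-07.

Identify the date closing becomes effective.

The last day of the objection period: 27 calendar days after 2024-06-07 is 2024-07-04.
The last day of the review period: 10 business days after Thursday, 2024-07-04, skipping weekends — Jul 5, Jul 8, Jul 9, Jul 10, Jul 11, Jul 12, Jul 15, Jul 16, Jul 17, Jul 18 — lands on Thursday, 2024-07-18.
Adding 24 calendar days to 2024-07-18 gives 2024-08-11, which is the date closing becomes effective.

2024-08-11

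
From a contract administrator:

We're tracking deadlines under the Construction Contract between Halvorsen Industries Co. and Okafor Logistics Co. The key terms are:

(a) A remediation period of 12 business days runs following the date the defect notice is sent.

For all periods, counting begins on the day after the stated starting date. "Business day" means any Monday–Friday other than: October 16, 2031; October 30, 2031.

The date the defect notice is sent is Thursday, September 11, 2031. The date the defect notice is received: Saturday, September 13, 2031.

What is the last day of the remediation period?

From Thursday, September 11, 2031, 12 business days (Sep 12, Sep 15, Sep 16, Sep 17, …, Sep 25, Sep 26, Sep 29, skipping weekends) brings us to Monday, September 29, 2031, which is the last day of the remediation period.

September 29, 2031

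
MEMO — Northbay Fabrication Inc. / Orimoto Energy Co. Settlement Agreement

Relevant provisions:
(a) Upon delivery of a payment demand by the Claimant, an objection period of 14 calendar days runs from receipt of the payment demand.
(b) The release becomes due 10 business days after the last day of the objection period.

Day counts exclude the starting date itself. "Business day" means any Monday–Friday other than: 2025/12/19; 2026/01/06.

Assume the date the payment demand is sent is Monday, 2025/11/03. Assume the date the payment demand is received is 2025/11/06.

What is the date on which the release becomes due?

2025/12/04

Adding 14 calendar days to 2025/11/06 gives 2025/11/20, which is the last day of the objection period.
The date on which the release becomes due: 10 business days after Thursday, 2025/11/20, skipping weekends — Nov 21, Nov 24, Nov 25, Nov 26, Nov 27, Nov 28, Dec 1, Dec 2, Dec 3, Dec 4 — lands on Thursday, 2025/12/04.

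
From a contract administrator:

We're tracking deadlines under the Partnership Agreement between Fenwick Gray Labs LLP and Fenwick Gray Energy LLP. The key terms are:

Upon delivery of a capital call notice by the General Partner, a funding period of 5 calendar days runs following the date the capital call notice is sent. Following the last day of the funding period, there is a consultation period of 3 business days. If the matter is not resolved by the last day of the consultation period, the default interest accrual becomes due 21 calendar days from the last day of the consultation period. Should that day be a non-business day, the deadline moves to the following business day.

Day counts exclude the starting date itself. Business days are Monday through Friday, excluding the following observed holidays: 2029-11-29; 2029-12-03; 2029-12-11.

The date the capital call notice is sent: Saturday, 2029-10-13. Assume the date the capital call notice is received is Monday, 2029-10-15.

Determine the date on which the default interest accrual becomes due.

2029-11-13

Adding 5 calendar days to 2029-10-13 gives 2029-10-18, which is the last day of the funding period.
The last day of the consultation period: counting 3 business days from Thursday, 2029-10-18 (Oct 19, Oct 22, Oct 23, skipping weekends) reaches Tuesday, 2029-10-23.
Adding 21 calendar days to 2029-10-23 gives 2029-11-13, which is the date on which the default interest accrual becomes due. 2029-11-13 is a Tuesday and is not a listed holiday, so no roll-forward applies.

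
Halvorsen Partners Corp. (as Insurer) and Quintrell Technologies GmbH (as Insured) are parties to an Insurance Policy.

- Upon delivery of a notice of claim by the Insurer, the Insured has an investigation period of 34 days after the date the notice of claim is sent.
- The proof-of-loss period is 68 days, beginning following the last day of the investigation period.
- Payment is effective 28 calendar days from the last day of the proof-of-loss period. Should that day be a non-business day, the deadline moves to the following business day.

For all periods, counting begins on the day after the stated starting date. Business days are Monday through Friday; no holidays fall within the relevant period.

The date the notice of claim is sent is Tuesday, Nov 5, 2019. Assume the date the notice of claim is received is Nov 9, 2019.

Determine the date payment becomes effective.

Mar 16, 2020

Adding 34 calendar days to Nov 5, 2019 gives Dec 9, 2019, which is the last day of the investigation period.
Adding 68 calendar days to Dec 9, 2019 gives Feb 15, 2020, which is the last day of the proof-of-loss period.
Adding 28 calendar days to Feb 15, 2020 gives Mar 14, 2020, which is the date payment becomes effective. That falls on a Saturday, so it rolls to the next business day, Monday, Mar 16, 2020.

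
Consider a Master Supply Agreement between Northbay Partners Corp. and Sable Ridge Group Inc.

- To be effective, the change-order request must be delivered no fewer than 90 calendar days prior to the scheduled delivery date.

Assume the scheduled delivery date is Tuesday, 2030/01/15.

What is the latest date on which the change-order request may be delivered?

2030/01/15 minus 90 days is 2029/10/17.

2029/10/17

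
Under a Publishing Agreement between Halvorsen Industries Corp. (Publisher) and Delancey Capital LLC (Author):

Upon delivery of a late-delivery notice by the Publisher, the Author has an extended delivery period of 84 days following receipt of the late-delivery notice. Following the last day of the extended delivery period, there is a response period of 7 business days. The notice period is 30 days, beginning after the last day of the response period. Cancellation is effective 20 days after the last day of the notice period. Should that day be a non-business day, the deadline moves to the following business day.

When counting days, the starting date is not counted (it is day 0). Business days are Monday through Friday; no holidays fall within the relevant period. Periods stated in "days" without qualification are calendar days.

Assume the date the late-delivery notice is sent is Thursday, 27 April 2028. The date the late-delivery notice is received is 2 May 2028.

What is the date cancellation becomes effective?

22 September 2028

Adding 84 calendar days to 2 May 2028 gives 25 July 2028, which is the last day of the extended delivery period.
The last day of the response period: counting 7 business days from Tuesday, 25 July 2028 (Jul 26, Jul 27, Jul 28, Jul 31, Aug 1, Aug 2, Aug 3, skipping weekends) reaches Thursday, 3 August 2028.
The last day of the notice period: 30 calendar days after 3 August 2028 is 2 September 2028.
Adding 20 calendar days to 2 September 2028 gives 22 September 2028, which is the date cancellation becomes effective. 22 September 2028 is a Friday, so no roll-forward applies.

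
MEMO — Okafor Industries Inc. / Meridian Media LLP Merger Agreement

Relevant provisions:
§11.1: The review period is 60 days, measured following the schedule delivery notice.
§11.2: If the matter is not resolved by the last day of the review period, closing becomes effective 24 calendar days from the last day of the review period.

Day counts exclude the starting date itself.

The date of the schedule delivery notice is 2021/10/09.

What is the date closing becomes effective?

Adding 60 calendar days to 2021/10/09 gives 2021/12/08, which is the last day of the review period.
Adding 24 calendar days to 2021/12/08 gives 2022/01/01, which is the date closing becomes effective.

2022/01/01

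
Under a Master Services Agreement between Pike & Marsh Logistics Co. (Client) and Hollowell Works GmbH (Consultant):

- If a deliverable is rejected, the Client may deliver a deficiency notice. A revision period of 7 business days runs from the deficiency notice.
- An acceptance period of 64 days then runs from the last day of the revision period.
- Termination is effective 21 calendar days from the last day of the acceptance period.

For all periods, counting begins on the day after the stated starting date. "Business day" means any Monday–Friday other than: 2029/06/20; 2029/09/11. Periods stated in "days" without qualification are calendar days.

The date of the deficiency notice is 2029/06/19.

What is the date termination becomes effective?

The last day of the revision period: 7 business days after Tuesday, 2029/06/19, skipping weekends and the listed holiday on Jun 20 — Jun 21, Jun 22, Jun 25, Jun 26, Jun 27, Jun 28, Jun 29 — lands on Friday, 2029/06/29.
Adding 64 calendar days to 2029/06/29 gives 2029/09/01, which is the last day of the acceptance period.
Adding 21 calendar days to 2029/09/01 gives 2029/09/22, which is the date termination becomes effective.

2029/09/22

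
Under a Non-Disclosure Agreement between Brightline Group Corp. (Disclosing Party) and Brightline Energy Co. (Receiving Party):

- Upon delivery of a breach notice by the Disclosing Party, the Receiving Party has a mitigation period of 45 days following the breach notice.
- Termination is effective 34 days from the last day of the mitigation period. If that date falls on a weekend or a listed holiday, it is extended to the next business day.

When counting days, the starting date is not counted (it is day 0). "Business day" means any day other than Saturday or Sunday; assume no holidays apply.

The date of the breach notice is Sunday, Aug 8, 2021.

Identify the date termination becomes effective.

Oct 26, 2021

The last day of the mitigation period: Aug 8, 2021 + 45 days = Sep 22, 2021.
The date termination becomes effective: Sep 22, 2021 + 34 days = Oct 26, 2021. Oct 26, 2021 is a Tuesday, so no roll-forward applies.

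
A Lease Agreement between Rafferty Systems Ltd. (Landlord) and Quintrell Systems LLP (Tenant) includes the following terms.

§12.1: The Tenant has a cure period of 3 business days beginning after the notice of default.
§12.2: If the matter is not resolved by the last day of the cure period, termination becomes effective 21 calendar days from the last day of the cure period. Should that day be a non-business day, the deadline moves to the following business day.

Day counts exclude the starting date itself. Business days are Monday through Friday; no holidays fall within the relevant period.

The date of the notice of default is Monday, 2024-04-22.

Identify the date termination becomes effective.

2024-05-16

The last day of the cure period: 3 business days after Monday, 2024-04-22, skipping weekends — Apr 23, Apr 24, Apr 25 — lands on Thursday, 2024-04-25.
The date termination becomes effective: 21 calendar days after 2024-04-25 is 2024-05-16. 2024-05-16 is a Thursday, so no roll-forward applies.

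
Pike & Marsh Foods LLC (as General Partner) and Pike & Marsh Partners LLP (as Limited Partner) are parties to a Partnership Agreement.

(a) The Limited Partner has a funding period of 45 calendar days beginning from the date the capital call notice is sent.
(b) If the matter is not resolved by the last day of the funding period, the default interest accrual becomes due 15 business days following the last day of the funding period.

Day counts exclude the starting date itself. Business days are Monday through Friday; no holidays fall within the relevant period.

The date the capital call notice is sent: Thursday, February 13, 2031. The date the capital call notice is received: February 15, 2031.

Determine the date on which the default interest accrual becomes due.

The last day of the funding period: February 13, 2031 + 45 days = March 30, 2031.
The date on which the default interest accrual becomes due: counting 15 business days from Sunday, March 30, 2031 (Mar 31, Apr 1, Apr 2, Apr 3, …, Apr 16, Apr 17, Apr 18, skipping weekends) reaches Friday, April 18, 2031.

April 18, 2031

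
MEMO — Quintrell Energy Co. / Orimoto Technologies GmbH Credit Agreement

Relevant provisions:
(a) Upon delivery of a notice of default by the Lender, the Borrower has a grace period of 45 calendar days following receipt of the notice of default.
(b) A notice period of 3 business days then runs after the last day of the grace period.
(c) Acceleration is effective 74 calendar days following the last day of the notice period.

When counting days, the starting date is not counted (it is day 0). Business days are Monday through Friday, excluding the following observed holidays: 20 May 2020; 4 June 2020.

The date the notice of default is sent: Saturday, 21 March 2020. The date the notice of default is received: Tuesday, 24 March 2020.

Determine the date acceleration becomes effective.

26 July 2020

Adding 45 calendar days to 24 March 2020 gives 8 May 2020, which is the last day of the grace period.
The last day of the notice period: counting 3 business days from Friday, 8 May 2020 (May 11, May 12, May 13, skipping weekends) reaches Wednesday, 13 May 2020.
Adding 74 calendar days to 13 May 2020 gives 26 July 2020, which is the date acceleration becomes effective.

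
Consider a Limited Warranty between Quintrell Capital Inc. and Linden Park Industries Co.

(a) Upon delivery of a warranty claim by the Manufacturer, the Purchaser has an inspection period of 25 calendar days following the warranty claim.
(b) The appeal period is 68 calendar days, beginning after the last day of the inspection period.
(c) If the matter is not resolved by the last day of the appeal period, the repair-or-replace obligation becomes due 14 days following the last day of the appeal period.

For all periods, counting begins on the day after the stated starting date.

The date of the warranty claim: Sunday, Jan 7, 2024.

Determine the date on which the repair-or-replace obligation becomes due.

Adding 25 calendar days to Jan 7, 2024 gives Feb 1, 2024, which is the last day of the inspection period.
The last day of the appeal period: 68 calendar days after Feb 1, 2024 is Apr 9, 2024.
Adding 14 calendar days to Apr 9, 2024 gives Apr 23, 2024, which is the date on which the repair-or-replace obligation becomes due.

Apr 23, 2024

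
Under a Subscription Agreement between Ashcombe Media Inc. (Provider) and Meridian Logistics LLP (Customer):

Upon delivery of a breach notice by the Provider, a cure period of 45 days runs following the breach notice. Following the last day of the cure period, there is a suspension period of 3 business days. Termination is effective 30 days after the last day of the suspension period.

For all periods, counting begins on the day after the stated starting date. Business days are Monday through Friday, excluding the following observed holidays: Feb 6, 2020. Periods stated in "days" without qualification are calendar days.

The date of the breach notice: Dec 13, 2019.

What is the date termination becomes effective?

Feb 29, 2020

The last day of the cure period: Dec 13, 2019 + 45 days = Jan 27, 2020.
From Monday, Jan 27, 2020, 3 business days (Jan 28, Jan 29, Jan 30, skipping weekends) brings us to Thursday, Jan 30, 2020, which is the last day of the suspension period.
The date termination becomes effective: 30 calendar days after Jan 30, 2020 is Feb 29, 2020.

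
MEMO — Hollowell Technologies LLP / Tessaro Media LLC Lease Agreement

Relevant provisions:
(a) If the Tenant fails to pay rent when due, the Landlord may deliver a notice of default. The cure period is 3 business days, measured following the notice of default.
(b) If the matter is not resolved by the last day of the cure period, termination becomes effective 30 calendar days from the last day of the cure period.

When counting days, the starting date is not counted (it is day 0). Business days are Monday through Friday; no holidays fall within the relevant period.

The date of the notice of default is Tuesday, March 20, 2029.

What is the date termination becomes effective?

April 22, 2029

The last day of the cure period: 3 business days after Tuesday, March 20, 2029, skipping weekends — Mar 21, Mar 22, Mar 23 — lands on Friday, March 23, 2029.
The date termination becomes effective: March 23, 2029 + 30 days = April 22, 2029.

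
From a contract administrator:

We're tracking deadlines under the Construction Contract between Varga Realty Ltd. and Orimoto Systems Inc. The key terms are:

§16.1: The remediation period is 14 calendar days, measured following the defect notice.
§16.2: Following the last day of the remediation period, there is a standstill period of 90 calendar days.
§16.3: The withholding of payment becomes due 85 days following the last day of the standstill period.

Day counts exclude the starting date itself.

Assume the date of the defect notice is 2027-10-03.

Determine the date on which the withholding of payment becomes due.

2028-04-09

Adding 14 calendar days to 2027-10-03 gives 2027-10-17, which is the last day of the remediation period.
The last day of the standstill period: 90 calendar days after 2027-10-17 is 2028-01-15.
The date on which the withholding of payment becomes due: 2028-01-15 + 85 days = 2028-04-09.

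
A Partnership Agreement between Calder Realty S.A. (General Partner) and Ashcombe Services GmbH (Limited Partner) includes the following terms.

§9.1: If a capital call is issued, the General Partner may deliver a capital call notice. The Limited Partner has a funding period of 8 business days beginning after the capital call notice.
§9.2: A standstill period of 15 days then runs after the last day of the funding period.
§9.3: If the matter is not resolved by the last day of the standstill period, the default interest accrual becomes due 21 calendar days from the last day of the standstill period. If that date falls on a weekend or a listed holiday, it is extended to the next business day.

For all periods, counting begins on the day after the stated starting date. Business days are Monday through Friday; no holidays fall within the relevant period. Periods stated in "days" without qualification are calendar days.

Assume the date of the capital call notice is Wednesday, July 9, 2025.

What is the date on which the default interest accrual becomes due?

From Wednesday, July 9, 2025, 8 business days (Jul 10, Jul 11, Jul 14, Jul 15, Jul 16, Jul 17, Jul 18, Jul 21, skipping weekends) brings us to Monday, July 21, 2025, which is the last day of the funding period.
The last day of the standstill period: 15 calendar days after July 21, 2025 is August 5, 2025.
The date on which the default interest accrual becomes due: 21 calendar days after August 5, 2025 is August 26, 2025. August 26, 2025 is a Tuesday, so no roll-forward applies.

August 26, 2025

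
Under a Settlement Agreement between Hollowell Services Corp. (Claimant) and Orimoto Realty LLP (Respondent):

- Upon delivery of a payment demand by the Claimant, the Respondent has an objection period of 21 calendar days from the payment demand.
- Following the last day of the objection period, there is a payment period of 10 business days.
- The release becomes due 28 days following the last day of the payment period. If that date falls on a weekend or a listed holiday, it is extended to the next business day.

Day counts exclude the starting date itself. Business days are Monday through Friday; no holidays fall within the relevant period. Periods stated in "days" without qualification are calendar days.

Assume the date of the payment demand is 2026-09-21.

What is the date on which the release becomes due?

Adding 21 calendar days to 2026-09-21 gives 2026-10-12, which is the last day of the objection period.
The last day of the payment period: 10 business days after Monday, 2026-10-12, skipping weekends — Oct 13, Oct 14, Oct 15, Oct 16, Oct 19, Oct 20, Oct 21, Oct 22, Oct 23, Oct 26 — lands on Monday, 2026-10-26.
The date on which the release becomes due: 2026-10-26 + 28 days = 2026-11-23. 2026-11-23 is a Monday, so no roll-forward applies.

2026-11-23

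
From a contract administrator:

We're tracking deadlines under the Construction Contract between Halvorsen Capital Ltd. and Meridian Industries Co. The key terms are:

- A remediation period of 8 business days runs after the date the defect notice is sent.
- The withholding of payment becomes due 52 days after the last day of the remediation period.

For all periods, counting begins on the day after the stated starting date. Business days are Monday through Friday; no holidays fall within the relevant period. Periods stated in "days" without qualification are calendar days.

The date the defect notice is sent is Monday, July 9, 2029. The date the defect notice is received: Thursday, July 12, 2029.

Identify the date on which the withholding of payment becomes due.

September 9, 2029

The last day of the remediation period: counting 8 business days from Monday, July 9, 2029 (Jul 10, Jul 11, Jul 12, Jul 13, Jul 16, Jul 17, Jul 18, Jul 19, skipping weekends) reaches Thursday, July 19, 2029.
The date on which the withholding of payment becomes due: July 19, 2029 + 52 days = September 9, 2029.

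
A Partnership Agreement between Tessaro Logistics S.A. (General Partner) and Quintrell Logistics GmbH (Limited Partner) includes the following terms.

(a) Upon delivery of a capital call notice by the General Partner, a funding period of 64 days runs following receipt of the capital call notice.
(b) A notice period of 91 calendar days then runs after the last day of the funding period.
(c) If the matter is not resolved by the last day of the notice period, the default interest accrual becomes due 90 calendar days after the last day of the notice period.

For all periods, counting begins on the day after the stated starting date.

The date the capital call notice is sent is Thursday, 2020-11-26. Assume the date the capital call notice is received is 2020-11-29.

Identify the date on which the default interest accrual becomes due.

2021-08-01

Adding 64 calendar days to 2020-11-29 gives 2021-02-01, which is the last day of the funding period.
Adding 91 calendar days to 2021-02-01 gives 2021-05-03, which is the last day of the notice period.
Adding 90 calendar days to 2021-05-03 gives 2021-08-01, which is the date on which the default interest accrual becomes due.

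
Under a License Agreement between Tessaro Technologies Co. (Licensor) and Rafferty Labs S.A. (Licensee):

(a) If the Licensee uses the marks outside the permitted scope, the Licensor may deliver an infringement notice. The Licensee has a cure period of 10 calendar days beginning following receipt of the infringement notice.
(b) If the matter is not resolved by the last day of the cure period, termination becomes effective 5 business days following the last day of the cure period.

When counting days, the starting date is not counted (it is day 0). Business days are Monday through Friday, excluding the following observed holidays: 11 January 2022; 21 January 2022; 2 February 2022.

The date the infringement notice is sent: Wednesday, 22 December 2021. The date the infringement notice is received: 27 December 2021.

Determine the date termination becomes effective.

The last day of the cure period: 27 December 2021 + 10 days = 6 January 2022.
The date termination becomes effective: counting 5 business days from Thursday, 6 January 2022 (Jan 7, Jan 10, Jan 12, Jan 13, Jan 14, skipping weekends and the listed holiday on Jan 11) reaches Friday, 14 January 2022.

14 January 2022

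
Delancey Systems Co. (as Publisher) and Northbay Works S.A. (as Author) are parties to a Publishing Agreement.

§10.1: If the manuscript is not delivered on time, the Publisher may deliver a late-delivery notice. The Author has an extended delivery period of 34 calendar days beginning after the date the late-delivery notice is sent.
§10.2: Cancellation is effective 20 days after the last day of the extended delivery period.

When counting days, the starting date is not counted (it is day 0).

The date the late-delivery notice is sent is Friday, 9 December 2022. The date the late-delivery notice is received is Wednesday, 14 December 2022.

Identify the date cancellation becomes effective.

Adding 34 calendar days to 9 December 2022 gives 12 January 2023, which is the last day of the extended delivery period.
The date cancellation becomes effective: 20 calendar days after 12 January 2023 is 1 February 2023.

1 February 2023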